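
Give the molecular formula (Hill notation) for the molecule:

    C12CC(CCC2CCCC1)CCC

Heavy atoms from the SMILES: 13 C.
Implicit hydrogens by atom environment:
  9 × C: 2 H each → 18
  3 × C: 1 H each → 3
  1 × C: 3 H
  Total hydrogens = 24.
Molecular formula: C13H24

C13H24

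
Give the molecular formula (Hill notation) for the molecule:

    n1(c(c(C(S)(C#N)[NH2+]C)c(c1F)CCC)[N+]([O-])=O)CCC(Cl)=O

C13H17ClFN4O3S+

Heavy atoms from the SMILES: 13 C, 1 Cl, 1 F, 4 N, 3 O, 1 S.
Implicit hydrogens by atom environment:
  4 × C: 2 H each → 8
  4 × C (aromatic): no H
  3 × C: no H
  2 × C: 3 H each → 6
  2 × O: no H
  1 × Cl: no H
  1 × F: no H
  1 × N (charge +1): 2 H
  1 × N (aromatic): no H
  1 × N: no H
  1 × N (charge +1): no H
  1 × O (charge -1): no H
  1 × S: 1 H
  Total hydrogens = 17.
Net charge +1.
Molecular formula: C13H17ClFN4O3S+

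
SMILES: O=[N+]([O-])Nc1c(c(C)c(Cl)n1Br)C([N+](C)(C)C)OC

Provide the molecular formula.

Heavy atoms from the SMILES: 1 Br, 10 C, 1 Cl, 4 N, 3 O.
Implicit hydrogens by atom environment:
  5 × C: 3 H each → 15
  4 × C (aromatic): no H
  2 × N (charge +1): no H
  2 × O: no H
  1 × Br: no H
  1 × C: 1 H
  1 × Cl: no H
  1 × N: 1 H
  1 × N (aromatic): no H
  1 × O (charge -1): no H
  Total hydrogens = 17.
Net charge +1.
Molecular formula: C10H17BrClN4O3+

C10H17BrClN4O3+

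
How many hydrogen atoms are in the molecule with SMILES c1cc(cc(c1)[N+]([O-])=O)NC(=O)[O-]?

Hydrogens are implicit in SMILES; fill each atom to its normal valence:
  4 × C (aromatic): 1 H each → 4
  2 × C (aromatic): no H
  2 × O: no H
  2 × O (charge -1): no H
  1 × C: no H
  1 × N: 1 H
  1 × N (charge +1): no H
  Total hydrogens = 5.

5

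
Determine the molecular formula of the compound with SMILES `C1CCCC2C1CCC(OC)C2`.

C11H20O

Heavy atoms from the SMILES: 11 C, 1 O.
Implicit hydrogens by atom environment:
  7 × C: 2 H each → 14
  3 × C: 1 H each → 3
  1 × C: 3 H
  1 × O: no H
  Total hydrogens = 20.
Molecular formula: C11H20O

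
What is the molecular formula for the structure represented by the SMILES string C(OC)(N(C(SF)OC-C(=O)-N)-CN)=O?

C6H12FN3O4S

Heavy atoms from the SMILES: 6 C, 1 F, 3 N, 4 O, 1 S.
Implicit hydrogens by atom environment:
  4 × O: no H
  2 × C: 2 H each → 4
  2 × C: no H
  2 × N: 2 H each → 4
  1 × C: 3 H
  1 × C: 1 H
  1 × F: no H
  1 × N: no H
  1 × S: no H
  Total hydrogens = 12.
Molecular formula: C6H12FN3O4S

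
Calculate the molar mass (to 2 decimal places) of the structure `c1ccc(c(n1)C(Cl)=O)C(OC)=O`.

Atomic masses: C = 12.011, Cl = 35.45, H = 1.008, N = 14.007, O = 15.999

Molecular formula: C8H6ClNO3.
M = 8×12.011 + 1×35.45 + 6×1.008 + 1×14.007 + 3×15.999 = 199.59 g/mol.

199.59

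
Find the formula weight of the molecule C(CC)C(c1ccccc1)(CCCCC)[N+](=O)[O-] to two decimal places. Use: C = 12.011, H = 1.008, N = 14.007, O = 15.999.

249.35

Molecular formula: C15H23NO2.
M = 15×12.011 + 23×1.008 + 1×14.007 + 2×15.999 = 249.35 g/mol.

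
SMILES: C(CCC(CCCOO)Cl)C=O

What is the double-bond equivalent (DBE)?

1

Molecular formula from the SMILES: C8H15ClO3.
DoU = (2C + 2 + N − H − X)/2 = (2·8 + 2 + 0 − 15 − 1)/2 = 2/2 = 1.
(Structurally: 0 ring(s) + 1 π bond(s) = 1.)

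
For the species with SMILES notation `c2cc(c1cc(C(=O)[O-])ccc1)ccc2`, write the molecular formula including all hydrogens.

Heavy atoms from the SMILES: 13 C, 2 O.
Implicit hydrogens by atom environment:
  9 × C (aromatic): 1 H each → 9
  3 × C (aromatic): no H
  1 × C: no H
  1 × O: no H
  1 × O (charge -1): no H
  Total hydrogens = 9.
Net charge -1.
Molecular formula: C13H9O2-

C13H9O2-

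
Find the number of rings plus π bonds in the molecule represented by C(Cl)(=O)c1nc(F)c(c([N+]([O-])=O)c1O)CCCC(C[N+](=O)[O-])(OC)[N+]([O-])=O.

8

Molecular formula from the SMILES: C12H12ClFN4O9.
DoU = (2C + 2 + N − H − X)/2 = (2·12 + 2 + 4 − 12 − 2)/2 = 16/2 = 8.
(Structurally: 1 ring(s) + 7 π bond(s) = 8.)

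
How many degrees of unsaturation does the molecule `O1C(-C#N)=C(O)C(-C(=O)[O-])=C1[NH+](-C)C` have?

6

Molecular formula from the SMILES: C8H8N2O4.
DoU = (2C + 2 + N − H − X)/2 = (2·8 + 2 + 2 − 8 − 0)/2 = 12/2 = 6.
(Structurally: 1 ring(s) + 5 π bond(s) = 6.)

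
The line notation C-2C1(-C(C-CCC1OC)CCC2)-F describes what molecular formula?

Heavy atoms from the SMILES: 11 C, 1 F, 1 O.
Implicit hydrogens by atom environment:
  7 × C: 2 H each → 14
  2 × C: 1 H each → 2
  1 × C: 3 H
  1 × C: no H
  1 × F: no H
  1 × O: no H
  Total hydrogens = 19.
Molecular formula: C11H19FO

C11H19FO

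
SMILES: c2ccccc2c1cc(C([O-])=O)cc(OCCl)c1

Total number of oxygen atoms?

3

The symbol for oxygen appears 3 times in the SMILES.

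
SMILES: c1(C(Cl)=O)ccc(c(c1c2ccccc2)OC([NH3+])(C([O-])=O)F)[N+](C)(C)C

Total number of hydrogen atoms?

19

Hydrogens are implicit in SMILES; fill each atom to its normal valence:
  7 × C (aromatic): 1 H each → 7
  5 × C (aromatic): no H
  3 × C: 3 H each → 9
  3 × C: no H
  3 × O: no H
  1 × Cl: no H
  1 × F: no H
  1 × N (charge +1): 3 H
  1 × N (charge +1): no H
  1 × O (charge -1): no H
  Total hydrogens = 19.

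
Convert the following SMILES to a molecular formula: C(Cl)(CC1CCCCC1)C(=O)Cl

Heavy atoms from the SMILES: 9 C, 2 Cl, 1 O.
Implicit hydrogens by atom environment:
  6 × C: 2 H each → 12
  2 × C: 1 H each → 2
  2 × Cl: no H
  1 × C: no H
  1 × O: no H
  Total hydrogens = 14.
Molecular formula: C9H14Cl2O

C9H14Cl2O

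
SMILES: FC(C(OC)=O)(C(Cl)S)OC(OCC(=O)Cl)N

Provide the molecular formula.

C7H10Cl2FNO5S

Heavy atoms from the SMILES: 7 C, 2 Cl, 1 F, 1 N, 5 O, 1 S.
Implicit hydrogens by atom environment:
  5 × O: no H
  3 × C: no H
  2 × C: 1 H each → 2
  2 × Cl: no H
  1 × C: 3 H
  1 × C: 2 H
  1 × F: no H
  1 × N: 2 H
  1 × S: 1 H
  Total hydrogens = 10.
Molecular formula: C7H10Cl2FNO5S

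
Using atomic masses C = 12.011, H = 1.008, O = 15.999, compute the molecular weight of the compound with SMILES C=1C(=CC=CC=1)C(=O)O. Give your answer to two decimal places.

Molecular formula: C7H6O2.
M = 7×12.011 + 6×1.008 + 2×15.999 = 122.12 g/mol.

122.12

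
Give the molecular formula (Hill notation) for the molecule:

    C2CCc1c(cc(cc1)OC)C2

C11H14O

Heavy atoms from the SMILES: 11 C, 1 O.
Implicit hydrogens by atom environment:
  4 × C: 2 H each → 8
  3 × C (aromatic): 1 H each → 3
  3 × C (aromatic): no H
  1 × C: 3 H
  1 × O: no H
  Total hydrogens = 14.
Molecular formula: C11H14O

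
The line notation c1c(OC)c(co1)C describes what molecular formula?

Heavy atoms from the SMILES: 6 C, 2 O.
Implicit hydrogens by atom environment:
  2 × C: 3 H each → 6
  2 × C (aromatic): 1 H each → 2
  2 × C (aromatic): no H
  1 × O (aromatic): no H
  1 × O: no H
  Total hydrogens = 8.
Molecular formula: C6H8O2

C6H8O2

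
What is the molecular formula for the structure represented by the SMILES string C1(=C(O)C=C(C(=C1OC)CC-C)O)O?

Heavy atoms from the SMILES: 10 C, 4 O.
Implicit hydrogens by atom environment:
  5 × C (aromatic): no H
  3 × O: 1 H each → 3
  2 × C: 3 H each → 6
  2 × C: 2 H each → 4
  1 × C (aromatic): 1 H
  1 × O: no H
  Total hydrogens = 14.
Molecular formula: C10H14O4

C10H14O4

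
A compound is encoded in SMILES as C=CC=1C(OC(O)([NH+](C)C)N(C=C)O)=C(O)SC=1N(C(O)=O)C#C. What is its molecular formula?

Heavy atoms from the SMILES: 14 C, 3 N, 6 O, 1 S.
Implicit hydrogens by atom environment:
  4 × C (aromatic): no H
  4 × O: 1 H each → 4
  3 × C: 1 H each → 3
  3 × C: no H
  2 × C: 3 H each → 6
  2 × C: 2 H each → 4
  2 × N: no H
  2 × O: no H
  1 × N (charge +1): 1 H
  1 × S (aromatic): no H
  Total hydrogens = 18.
Net charge +1.
Molecular formula: C14H18N3O6S+

C14H18N3O6S+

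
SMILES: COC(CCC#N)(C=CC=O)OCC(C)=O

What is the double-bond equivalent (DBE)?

5

Molecular formula from the SMILES: C11H15NO4.
DoU = (2C + 2 + N − H − X)/2 = (2·11 + 2 + 1 − 15 − 0)/2 = 10/2 = 5.
(Structurally: 0 ring(s) + 5 π bond(s) = 5.)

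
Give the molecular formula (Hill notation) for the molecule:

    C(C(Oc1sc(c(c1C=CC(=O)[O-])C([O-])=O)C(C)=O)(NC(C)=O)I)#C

Heavy atoms from the SMILES: 15 C, 1 I, 1 N, 7 O, 1 S.
Implicit hydrogens by atom environment:
  6 × C: no H
  5 × O: no H
  4 × C (aromatic): no H
  3 × C: 1 H each → 3
  2 × C: 3 H each → 6
  2 × O (charge -1): no H
  1 × I: no H
  1 × N: 1 H
  1 × S (aromatic): no H
  Total hydrogens = 10.
Net charge -2.
Molecular formula: [C15H10INO7S]2-

[C15H10INO7S]2-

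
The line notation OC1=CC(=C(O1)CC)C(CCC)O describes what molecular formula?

Heavy atoms from the SMILES: 10 C, 3 O.
Implicit hydrogens by atom environment:
  3 × C: 2 H each → 6
  3 × C (aromatic): no H
  2 × C: 3 H each → 6
  2 × O: 1 H each → 2
  1 × C (aromatic): 1 H
  1 × C: 1 H
  1 × O (aromatic): no H
  Total hydrogens = 16.
Molecular formula: C10H16O3

C10H16O3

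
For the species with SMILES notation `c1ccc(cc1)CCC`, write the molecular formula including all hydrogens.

C9H12

Heavy atoms from the SMILES: 9 C.
Implicit hydrogens by atom environment:
  5 × C (aromatic): 1 H each → 5
  2 × C: 2 H each → 4
  1 × C: 3 H
  1 × C (aromatic): no H
  Total hydrogens = 12.
Molecular formula: C9H12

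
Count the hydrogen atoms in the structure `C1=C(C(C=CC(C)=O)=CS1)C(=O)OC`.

Hydrogens are implicit in SMILES; fill each atom to its normal valence:
  3 × O: no H
  2 × C: 3 H each → 6
  2 × C (aromatic): 1 H each → 2
  2 × C: 1 H each → 2
  2 × C (aromatic): no H
  2 × C: no H
  1 × S (aromatic): no H
  Total hydrogens = 10.

10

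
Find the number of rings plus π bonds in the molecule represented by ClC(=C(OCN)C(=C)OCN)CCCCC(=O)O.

3

Molecular formula from the SMILES: C11H19ClN2O4.
DoU = (2C + 2 + N − H − X)/2 = (2·11 + 2 + 2 − 19 − 1)/2 = 6/2 = 3.
(Structurally: 0 ring(s) + 3 π bond(s) = 3.)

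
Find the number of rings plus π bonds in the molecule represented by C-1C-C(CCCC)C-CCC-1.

Molecular formula from the SMILES: C11H22.
DoU = (2C + 2 + N − H − X)/2 = (2·11 + 2 + 0 − 22 − 0)/2 = 2/2 = 1.
(Structurally: 1 ring(s) + 0 π bond(s) = 1.)

1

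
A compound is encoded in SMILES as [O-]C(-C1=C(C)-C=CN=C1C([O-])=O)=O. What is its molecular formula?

Heavy atoms from the SMILES: 8 C, 1 N, 4 O.
Implicit hydrogens by atom environment:
  3 × C (aromatic): no H
  2 × C (aromatic): 1 H each → 2
  2 × C: no H
  2 × O: no H
  2 × O (charge -1): no H
  1 × C: 3 H
  1 × N (aromatic): no H
  Total hydrogens = 5.
Net charge -2.
Molecular formula: [C8H5NO4]2-

[C8H5NO4]2-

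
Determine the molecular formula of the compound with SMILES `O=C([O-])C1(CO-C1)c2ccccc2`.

C10H9O3-

Heavy atoms from the SMILES: 10 C, 3 O.
Implicit hydrogens by atom environment:
  5 × C (aromatic): 1 H each → 5
  2 × C: 2 H each → 4
  2 × C: no H
  2 × O: no H
  1 × C (aromatic): no H
  1 × O (charge -1): no H
  Total hydrogens = 9.
Net charge -1.
Molecular formula: C10H9O3-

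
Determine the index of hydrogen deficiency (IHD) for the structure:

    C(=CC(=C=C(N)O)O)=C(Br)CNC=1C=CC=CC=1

8

Molecular formula from the SMILES: C13H13BrN2O2.
DoU = (2C + 2 + N − H − X)/2 = (2·13 + 2 + 2 − 13 − 1)/2 = 16/2 = 8.
(Structurally: 1 ring(s) + 7 π bond(s) = 8.)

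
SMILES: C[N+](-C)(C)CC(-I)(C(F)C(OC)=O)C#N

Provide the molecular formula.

C9H15FIN2O2+

Heavy atoms from the SMILES: 9 C, 1 F, 1 I, 2 N, 2 O.
Implicit hydrogens by atom environment:
  4 × C: 3 H each → 12
  3 × C: no H
  2 × O: no H
  1 × C: 2 H
  1 × C: 1 H
  1 × F: no H
  1 × I: no H
  1 × N: no H
  1 × N (charge +1): no H
  Total hydrogens = 15.
Net charge +1.
Molecular formula: C9H15FIN2O2+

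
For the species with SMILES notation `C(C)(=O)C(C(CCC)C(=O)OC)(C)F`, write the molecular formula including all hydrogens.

C10H17FO3

Heavy atoms from the SMILES: 10 C, 1 F, 3 O.
Implicit hydrogens by atom environment:
  4 × C: 3 H each → 12
  3 × C: no H
  3 × O: no H
  2 × C: 2 H each → 4
  1 × C: 1 H
  1 × F: no H
  Total hydrogens = 17.
Molecular formula: C10H17FO3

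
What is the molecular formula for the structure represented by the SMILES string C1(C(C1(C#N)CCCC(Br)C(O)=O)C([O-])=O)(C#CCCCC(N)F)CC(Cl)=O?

Heavy atoms from the SMILES: 1 Br, 18 C, 1 Cl, 1 F, 2 N, 5 O.
Implicit hydrogens by atom environment:
  8 × C: no H
  7 × C: 2 H each → 14
  3 × C: 1 H each → 3
  3 × O: no H
  1 × Br: no H
  1 × Cl: no H
  1 × F: no H
  1 × N: 2 H
  1 × N: no H
  1 × O: 1 H
  1 × O (charge -1): no H
  Total hydrogens = 20.
Net charge -1.
Molecular formula: C18H20BrClFN2O5-

C18H20BrClFN2O5-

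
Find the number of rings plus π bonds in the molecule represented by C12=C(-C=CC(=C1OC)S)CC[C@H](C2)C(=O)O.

6

Molecular formula from the SMILES: C12H14O3S.
DoU = (2C + 2 + N − H − X)/2 = (2·12 + 2 + 0 − 14 − 0)/2 = 12/2 = 6.
(Structurally: 2 ring(s) + 4 π bond(s) = 6.)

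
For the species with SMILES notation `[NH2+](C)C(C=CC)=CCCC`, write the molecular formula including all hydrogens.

C9H18N+

Heavy atoms from the SMILES: 9 C, 1 N.
Implicit hydrogens by atom environment:
  3 × C: 3 H each → 9
  3 × C: 1 H each → 3
  2 × C: 2 H each → 4
  1 × C: no H
  1 × N (charge +1): 2 H
  Total hydrogens = 18.
Net charge +1.
Molecular formula: C9H18N+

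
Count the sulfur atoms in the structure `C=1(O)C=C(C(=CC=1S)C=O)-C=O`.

1

The symbol for sulfur appears 1 time in the SMILES.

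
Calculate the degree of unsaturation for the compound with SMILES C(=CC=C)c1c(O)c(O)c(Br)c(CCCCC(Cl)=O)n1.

Molecular formula from the SMILES: C14H15BrClNO3.
DoU = (2C + 2 + N − H − X)/2 = (2·14 + 2 + 1 − 15 − 2)/2 = 14/2 = 7.
(Structurally: 1 ring(s) + 6 π bond(s) = 7.)

7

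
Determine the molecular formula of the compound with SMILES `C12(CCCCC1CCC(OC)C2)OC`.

C12H22O2

Heavy atoms from the SMILES: 12 C, 2 O.
Implicit hydrogens by atom environment:
  7 × C: 2 H each → 14
  2 × C: 3 H each → 6
  2 × C: 1 H each → 2
  2 × O: no H
  1 × C: no H
  Total hydrogens = 22.
Molecular formula: C12H22O2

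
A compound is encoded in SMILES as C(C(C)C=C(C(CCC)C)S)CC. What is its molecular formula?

C12H24S

Heavy atoms from the SMILES: 12 C, 1 S.
Implicit hydrogens by atom environment:
  4 × C: 3 H each → 12
  4 × C: 2 H each → 8
  3 × C: 1 H each → 3
  1 × C: no H
  1 × S: 1 H
  Total hydrogens = 24.
Molecular formula: C12H24S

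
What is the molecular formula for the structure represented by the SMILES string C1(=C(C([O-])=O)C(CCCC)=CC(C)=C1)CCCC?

Heavy atoms from the SMILES: 16 C, 2 O.
Implicit hydrogens by atom environment:
  6 × C: 2 H each → 12
  4 × C (aromatic): no H
  3 × C: 3 H each → 9
  2 × C (aromatic): 1 H each → 2
  1 × C: no H
  1 × O: no H
  1 × O (charge -1): no H
  Total hydrogens = 23.
Net charge -1.
Molecular formula: C16H23O2-

C16H23O2-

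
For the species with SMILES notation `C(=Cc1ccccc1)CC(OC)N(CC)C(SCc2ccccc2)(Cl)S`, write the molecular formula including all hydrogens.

Heavy atoms from the SMILES: 21 C, 1 Cl, 1 N, 1 O, 2 S.
Implicit hydrogens by atom environment:
  10 × C (aromatic): 1 H each → 10
  3 × C: 2 H each → 6
  3 × C: 1 H each → 3
  2 × C: 3 H each → 6
  2 × C (aromatic): no H
  1 × C: no H
  1 × Cl: no H
  1 × N: no H
  1 × O: no H
  1 × S: 1 H
  1 × S: no H
  Total hydrogens = 26.
Molecular formula: C21H26ClNOS2

C21H26ClNOS2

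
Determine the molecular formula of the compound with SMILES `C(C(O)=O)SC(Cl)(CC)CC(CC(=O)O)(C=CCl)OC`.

C12H18Cl2O5S

Heavy atoms from the SMILES: 12 C, 2 Cl, 5 O, 1 S.
Implicit hydrogens by atom environment:
  4 × C: 2 H each → 8
  4 × C: no H
  3 × O: no H
  2 × C: 3 H each → 6
  2 × C: 1 H each → 2
  2 × Cl: no H
  2 × O: 1 H each → 2
  1 × S: no H
  Total hydrogens = 18.
Molecular formula: C12H18Cl2O5S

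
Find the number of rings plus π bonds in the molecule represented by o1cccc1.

Molecular formula from the SMILES: C4H4O.
DoU = (2C + 2 + N − H − X)/2 = (2·4 + 2 + 0 − 4 − 0)/2 = 6/2 = 3.
(Structurally: 1 ring(s) + 2 π bond(s) = 3.)

3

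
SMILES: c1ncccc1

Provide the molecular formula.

Heavy atoms from the SMILES: 5 C, 1 N.
Implicit hydrogens by atom environment:
  5 × C (aromatic): 1 H each → 5
  1 × N (aromatic): no H
  Total hydrogens = 5.
Molecular formula: C5H5N

C5H5N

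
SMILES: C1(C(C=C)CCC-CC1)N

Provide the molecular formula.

C9H17N

Heavy atoms from the SMILES: 9 C, 1 N.
Implicit hydrogens by atom environment:
  6 × C: 2 H each → 12
  3 × C: 1 H each → 3
  1 × N: 2 H
  Total hydrogens = 17.
Molecular formula: C9H17N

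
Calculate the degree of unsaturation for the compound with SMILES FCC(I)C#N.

Molecular formula from the SMILES: C3H3FIN.
DoU = (2C + 2 + N − H − X)/2 = (2·3 + 2 + 1 − 3 − 2)/2 = 4/2 = 2.
(Structurally: 0 ring(s) + 2 π bond(s) = 2.)

2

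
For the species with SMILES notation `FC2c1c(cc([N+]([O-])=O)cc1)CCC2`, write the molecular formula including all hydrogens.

Heavy atoms from the SMILES: 10 C, 1 F, 1 N, 2 O.
Implicit hydrogens by atom environment:
  3 × C: 2 H each → 6
  3 × C (aromatic): 1 H each → 3
  3 × C (aromatic): no H
  1 × C: 1 H
  1 × F: no H
  1 × N (charge +1): no H
  1 × O: no H
  1 × O (charge -1): no H
  Total hydrogens = 10.
Molecular formula: C10H10FNO2

C10H10FNO2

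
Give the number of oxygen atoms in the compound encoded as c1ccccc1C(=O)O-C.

The symbol for oxygen appears 2 times in the SMILES.

2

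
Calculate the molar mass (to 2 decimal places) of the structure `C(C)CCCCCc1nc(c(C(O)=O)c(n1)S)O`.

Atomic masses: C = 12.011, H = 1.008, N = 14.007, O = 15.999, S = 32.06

Molecular formula: C12H18N2O3S.
M = 12×12.011 + 18×1.008 + 2×14.007 + 3×15.999 + 1×32.06 = 270.35 g/mol.

270.35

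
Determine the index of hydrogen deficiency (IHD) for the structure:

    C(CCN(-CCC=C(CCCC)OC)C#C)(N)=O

Molecular formula from the SMILES: C14H24N2O2.
DoU = (2C + 2 + N − H − X)/2 = (2·14 + 2 + 2 − 24 − 0)/2 = 8/2 = 4.
(Structurally: 0 ring(s) + 4 π bond(s) = 4.)

4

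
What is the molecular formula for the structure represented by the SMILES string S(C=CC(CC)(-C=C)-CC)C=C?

Heavy atoms from the SMILES: 11 C, 1 S.
Implicit hydrogens by atom environment:
  4 × C: 2 H each → 8
  4 × C: 1 H each → 4
  2 × C: 3 H each → 6
  1 × C: no H
  1 × S: no H
  Total hydrogens = 18.
Molecular formula: C11H18S

C11H18S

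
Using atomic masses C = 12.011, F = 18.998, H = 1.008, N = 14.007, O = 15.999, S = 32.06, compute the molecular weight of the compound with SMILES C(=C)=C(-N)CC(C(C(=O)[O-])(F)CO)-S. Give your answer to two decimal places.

220.24

Molecular formula: C8H11FNO3S-.
M = 8×12.011 + 1×18.998 + 11×1.008 + 1×14.007 + 3×15.999 + 1×32.06 = 220.24 g/mol.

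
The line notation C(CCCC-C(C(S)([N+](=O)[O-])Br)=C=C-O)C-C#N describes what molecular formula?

Heavy atoms from the SMILES: 1 Br, 11 C, 2 N, 3 O, 1 S.
Implicit hydrogens by atom environment:
  6 × C: 2 H each → 12
  4 × C: no H
  1 × Br: no H
  1 × C: 1 H
  1 × N (charge +1): no H
  1 × N: no H
  1 × O: 1 H
  1 × O: no H
  1 × O (charge -1): no H
  1 × S: 1 H
  Total hydrogens = 15.
Molecular formula: C11H15BrN2O3S

C11H15BrN2O3S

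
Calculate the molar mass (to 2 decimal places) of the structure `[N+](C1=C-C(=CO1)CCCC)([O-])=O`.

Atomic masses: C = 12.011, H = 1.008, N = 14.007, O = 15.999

169.18

Molecular formula: C8H11NO3.
M = 8×12.011 + 11×1.008 + 1×14.007 + 3×15.999 = 169.18 g/mol.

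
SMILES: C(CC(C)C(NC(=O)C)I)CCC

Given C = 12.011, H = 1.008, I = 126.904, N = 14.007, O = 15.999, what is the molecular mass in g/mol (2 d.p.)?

297.18

Molecular formula: C10H20INO.
M = 10×12.011 + 20×1.008 + 1×126.904 + 1×14.007 + 1×15.999 = 297.18 g/mol.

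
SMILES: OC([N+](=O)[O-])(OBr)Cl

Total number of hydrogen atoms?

Hydrogens are implicit in SMILES; fill each atom to its normal valence:
  2 × O: no H
  1 × Br: no H
  1 × C: no H
  1 × Cl: no H
  1 × N (charge +1): no H
  1 × O: 1 H
  1 × O (charge -1): no H
  Total hydrogens = 1.

1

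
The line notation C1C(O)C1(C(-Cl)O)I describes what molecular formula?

C4H6ClIO2

Heavy atoms from the SMILES: 4 C, 1 Cl, 1 I, 2 O.
Implicit hydrogens by atom environment:
  2 × C: 1 H each → 2
  2 × O: 1 H each → 2
  1 × C: 2 H
  1 × C: no H
  1 × Cl: no H
  1 × I: no H
  Total hydrogens = 6.
Molecular formula: C4H6ClIO2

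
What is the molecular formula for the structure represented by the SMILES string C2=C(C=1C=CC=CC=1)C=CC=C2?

Heavy atoms from the SMILES: 12 C.
Implicit hydrogens by atom environment:
  10 × C (aromatic): 1 H each → 10
  2 × C (aromatic): no H
  Total hydrogens = 10.
Molecular formula: C12H10

C12H10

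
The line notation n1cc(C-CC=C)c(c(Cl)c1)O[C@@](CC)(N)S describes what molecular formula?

C12H17ClN2OS

Heavy atoms from the SMILES: 12 C, 1 Cl, 2 N, 1 O, 1 S.
Implicit hydrogens by atom environment:
  4 × C: 2 H each → 8
  3 × C (aromatic): no H
  2 × C (aromatic): 1 H each → 2
  1 × C: 3 H
  1 × C: 1 H
  1 × C: no H
  1 × Cl: no H
  1 × N: 2 H
  1 × N (aromatic): no H
  1 × O: no H
  1 × S: 1 H
  Total hydrogens = 17.
Molecular formula: C12H17ClN2OS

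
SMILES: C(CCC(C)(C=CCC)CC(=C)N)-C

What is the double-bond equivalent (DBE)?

Molecular formula from the SMILES: C13H25N.
DoU = (2C + 2 + N − H − X)/2 = (2·13 + 2 + 1 − 25 − 0)/2 = 4/2 = 2.
(Structurally: 0 ring(s) + 2 π bond(s) = 2.)

2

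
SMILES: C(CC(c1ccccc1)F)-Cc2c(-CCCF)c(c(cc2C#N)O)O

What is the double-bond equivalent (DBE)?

10

Molecular formula from the SMILES: C20H21F2NO2.
DoU = (2C + 2 + N − H − X)/2 = (2·20 + 2 + 1 − 21 − 2)/2 = 20/2 = 10.
(Structurally: 2 ring(s) + 8 π bond(s) = 10.)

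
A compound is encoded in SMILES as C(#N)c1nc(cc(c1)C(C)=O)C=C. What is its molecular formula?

C10H8N2O

Heavy atoms from the SMILES: 10 C, 2 N, 1 O.
Implicit hydrogens by atom environment:
  3 × C (aromatic): no H
  2 × C (aromatic): 1 H each → 2
  2 × C: no H
  1 × C: 3 H
  1 × C: 2 H
  1 × C: 1 H
  1 × N (aromatic): no H
  1 × N: no H
  1 × O: no H
  Total hydrogens = 8.
Molecular formula: C10H8N2O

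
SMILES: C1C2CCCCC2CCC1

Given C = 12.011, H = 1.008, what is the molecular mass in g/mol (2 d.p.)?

Molecular formula: C10H18.
M = 10×12.011 + 18×1.008 = 138.25 g/mol.

138.25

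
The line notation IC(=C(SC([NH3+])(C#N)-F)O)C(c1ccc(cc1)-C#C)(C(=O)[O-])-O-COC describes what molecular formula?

Heavy atoms from the SMILES: 16 C, 1 F, 1 I, 2 N, 5 O, 1 S.
Implicit hydrogens by atom environment:
  7 × C: no H
  4 × C (aromatic): 1 H each → 4
  3 × O: no H
  2 × C (aromatic): no H
  1 × C: 3 H
  1 × C: 2 H
  1 × C: 1 H
  1 × F: no H
  1 × I: no H
  1 × N (charge +1): 3 H
  1 × N: no H
  1 × O: 1 H
  1 × O (charge -1): no H
  1 × S: no H
  Total hydrogens = 14.
Molecular formula: C16H14FIN2O5S

C16H14FIN2O5S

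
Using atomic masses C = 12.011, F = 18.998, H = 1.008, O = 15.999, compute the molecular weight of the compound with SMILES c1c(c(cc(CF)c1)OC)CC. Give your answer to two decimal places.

Molecular formula: C10H13FO.
M = 10×12.011 + 1×18.998 + 13×1.008 + 1×15.999 = 168.21 g/mol.

168.21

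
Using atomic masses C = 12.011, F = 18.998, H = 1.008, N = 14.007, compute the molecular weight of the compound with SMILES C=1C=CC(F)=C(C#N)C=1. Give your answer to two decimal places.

121.11

Molecular formula: C7H4FN.
M = 7×12.011 + 1×18.998 + 4×1.008 + 1×14.007 = 121.11 g/mol.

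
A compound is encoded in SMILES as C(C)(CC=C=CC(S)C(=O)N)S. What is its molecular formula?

Heavy atoms from the SMILES: 8 C, 1 N, 1 O, 2 S.
Implicit hydrogens by atom environment:
  4 × C: 1 H each → 4
  2 × C: no H
  2 × S: 1 H each → 2
  1 × C: 3 H
  1 × C: 2 H
  1 × N: 2 H
  1 × O: no H
  Total hydrogens = 13.
Molecular formula: C8H13NOS2

C8H13NOS2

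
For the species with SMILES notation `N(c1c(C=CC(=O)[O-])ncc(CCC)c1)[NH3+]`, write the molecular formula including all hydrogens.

Heavy atoms from the SMILES: 11 C, 3 N, 2 O.
Implicit hydrogens by atom environment:
  3 × C (aromatic): no H
  2 × C: 2 H each → 4
  2 × C (aromatic): 1 H each → 2
  2 × C: 1 H each → 2
  1 × C: 3 H
  1 × C: no H
  1 × N (charge +1): 3 H
  1 × N: 1 H
  1 × N (aromatic): no H
  1 × O: no H
  1 × O (charge -1): no H
  Total hydrogens = 15.
Molecular formula: C11H15N3O2

C11H15N3O2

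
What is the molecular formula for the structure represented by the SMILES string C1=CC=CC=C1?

Heavy atoms from the SMILES: 6 C.
Implicit hydrogens by atom environment:
  6 × C (aromatic): 1 H each → 6
  Total hydrogens = 6.
Molecular formula: C6H6

C6H6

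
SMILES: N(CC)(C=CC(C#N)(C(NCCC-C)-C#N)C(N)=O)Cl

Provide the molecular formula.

Heavy atoms from the SMILES: 13 C, 1 Cl, 5 N, 1 O.
Implicit hydrogens by atom environment:
  4 × C: 2 H each → 8
  4 × C: no H
  3 × C: 1 H each → 3
  3 × N: no H
  2 × C: 3 H each → 6
  1 × Cl: no H
  1 × N: 2 H
  1 × N: 1 H
  1 × O: no H
  Total hydrogens = 20.
Molecular formula: C13H20ClN5O

C13H20ClN5O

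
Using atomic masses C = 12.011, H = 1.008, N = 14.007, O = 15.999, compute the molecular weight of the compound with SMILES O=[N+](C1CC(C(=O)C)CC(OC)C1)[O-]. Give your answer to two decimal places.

201.22

Molecular formula: C9H15NO4.
M = 9×12.011 + 15×1.008 + 1×14.007 + 4×15.999 = 201.22 g/mol.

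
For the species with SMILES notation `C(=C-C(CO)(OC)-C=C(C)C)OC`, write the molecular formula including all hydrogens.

C10H18O3

Heavy atoms from the SMILES: 10 C, 3 O.
Implicit hydrogens by atom environment:
  4 × C: 3 H each → 12
  3 × C: 1 H each → 3
  2 × C: no H
  2 × O: no H
  1 × C: 2 H
  1 × O: 1 H
  Total hydrogens = 18.
Molecular formula: C10H18O3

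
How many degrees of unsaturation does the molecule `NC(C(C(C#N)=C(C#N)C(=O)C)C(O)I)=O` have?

7

Molecular formula from the SMILES: C9H8IN3O3.
DoU = (2C + 2 + N − H − X)/2 = (2·9 + 2 + 3 − 8 − 1)/2 = 14/2 = 7.
(Structurally: 0 ring(s) + 7 π bond(s) = 7.)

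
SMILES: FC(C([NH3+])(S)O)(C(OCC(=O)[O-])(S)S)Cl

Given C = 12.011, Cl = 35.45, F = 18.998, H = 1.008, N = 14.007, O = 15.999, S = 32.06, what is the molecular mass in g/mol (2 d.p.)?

297.76

Molecular formula: C5H9ClFNO4S3.
M = 5×12.011 + 1×35.45 + 1×18.998 + 9×1.008 + 1×14.007 + 4×15.999 + 3×32.06 = 297.76 g/mol.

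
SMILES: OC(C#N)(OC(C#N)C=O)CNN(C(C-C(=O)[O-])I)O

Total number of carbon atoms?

9

The symbol for carbon appears 9 times in the SMILES.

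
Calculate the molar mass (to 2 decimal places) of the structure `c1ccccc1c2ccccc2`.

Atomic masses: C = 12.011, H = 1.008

Molecular formula: C12H10.
M = 12×12.011 + 10×1.008 = 154.21 g/mol.

154.21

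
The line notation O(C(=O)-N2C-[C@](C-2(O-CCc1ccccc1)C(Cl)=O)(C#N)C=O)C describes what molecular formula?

C16H15ClN2O5

Heavy atoms from the SMILES: 16 C, 1 Cl, 2 N, 5 O.
Implicit hydrogens by atom environment:
  5 × C (aromatic): 1 H each → 5
  5 × C: no H
  5 × O: no H
  3 × C: 2 H each → 6
  2 × N: no H
  1 × C: 3 H
  1 × C: 1 H
  1 × C (aromatic): no H
  1 × Cl: no H
  Total hydrogens = 15.
Molecular formula: C16H15ClN2O5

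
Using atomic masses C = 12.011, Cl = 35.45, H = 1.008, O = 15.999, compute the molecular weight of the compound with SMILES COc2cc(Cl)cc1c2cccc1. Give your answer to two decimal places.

Molecular formula: C11H9ClO.
M = 11×12.011 + 1×35.45 + 9×1.008 + 1×15.999 = 192.64 g/mol.

192.64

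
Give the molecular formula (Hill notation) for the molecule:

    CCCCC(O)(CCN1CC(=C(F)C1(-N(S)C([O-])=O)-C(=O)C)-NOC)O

C15H25FN3O6S-

Heavy atoms from the SMILES: 15 C, 1 F, 3 N, 6 O, 1 S.
Implicit hydrogens by atom environment:
  6 × C: 2 H each → 12
  6 × C: no H
  3 × C: 3 H each → 9
  3 × O: no H
  2 × N: no H
  2 × O: 1 H each → 2
  1 × F: no H
  1 × N: 1 H
  1 × O (charge -1): no H
  1 × S: 1 H
  Total hydrogens = 25.
Net charge -1.
Molecular formula: C15H25FN3O6S-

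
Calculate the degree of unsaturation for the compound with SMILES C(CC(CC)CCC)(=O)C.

Molecular formula from the SMILES: C9H18O.
DoU = (2C + 2 + N − H − X)/2 = (2·9 + 2 + 0 − 18 − 0)/2 = 2/2 = 1.
(Structurally: 0 ring(s) + 1 π bond(s) = 1.)

1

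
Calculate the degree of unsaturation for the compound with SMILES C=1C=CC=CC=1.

4

Molecular formula from the SMILES: C6H6.
DoU = (2C + 2 + N − H − X)/2 = (2·6 + 2 + 0 − 6 − 0)/2 = 8/2 = 4.
(Structurally: 1 ring(s) + 3 π bond(s) = 4.)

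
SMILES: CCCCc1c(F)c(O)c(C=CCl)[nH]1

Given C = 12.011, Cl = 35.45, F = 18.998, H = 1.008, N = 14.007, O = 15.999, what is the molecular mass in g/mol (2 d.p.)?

217.67

Molecular formula: C10H13ClFNO.
M = 10×12.011 + 1×35.45 + 1×18.998 + 13×1.008 + 1×14.007 + 1×15.999 = 217.67 g/mol.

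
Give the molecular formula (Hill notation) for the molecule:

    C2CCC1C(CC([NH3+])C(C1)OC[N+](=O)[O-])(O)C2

C11H21N2O4+

Heavy atoms from the SMILES: 11 C, 2 N, 4 O.
Implicit hydrogens by atom environment:
  7 × C: 2 H each → 14
  3 × C: 1 H each → 3
  2 × O: no H
  1 × C: no H
  1 × N (charge +1): 3 H
  1 × N (charge +1): no H
  1 × O: 1 H
  1 × O (charge -1): no H
  Total hydrogens = 21.
Net charge +1.
Molecular formula: C11H21N2O4+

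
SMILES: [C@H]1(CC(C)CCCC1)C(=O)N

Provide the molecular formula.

Heavy atoms from the SMILES: 9 C, 1 N, 1 O.
Implicit hydrogens by atom environment:
  5 × C: 2 H each → 10
  2 × C: 1 H each → 2
  1 × C: 3 H
  1 × C: no H
  1 × N: 2 H
  1 × O: no H
  Total hydrogens = 17.
Molecular formula: C9H17NO

C9H17NO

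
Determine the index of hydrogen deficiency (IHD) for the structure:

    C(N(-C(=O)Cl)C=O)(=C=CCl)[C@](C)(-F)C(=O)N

5

Molecular formula from the SMILES: C8H7Cl2FN2O3.
DoU = (2C + 2 + N − H − X)/2 = (2·8 + 2 + 2 − 7 − 3)/2 = 10/2 = 5.
(Structurally: 0 ring(s) + 5 π bond(s) = 5.)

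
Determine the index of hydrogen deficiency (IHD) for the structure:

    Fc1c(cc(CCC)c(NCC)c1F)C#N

Molecular formula from the SMILES: C12H14F2N2.
DoU = (2C + 2 + N − H − X)/2 = (2·12 + 2 + 2 − 14 − 2)/2 = 12/2 = 6.
(Structurally: 1 ring(s) + 5 π bond(s) = 6.)

6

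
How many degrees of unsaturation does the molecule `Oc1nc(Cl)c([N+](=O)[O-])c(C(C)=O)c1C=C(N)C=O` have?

8

Molecular formula from the SMILES: C10H8ClN3O5.
DoU = (2C + 2 + N − H − X)/2 = (2·10 + 2 + 3 − 8 − 1)/2 = 16/2 = 8.
(Structurally: 1 ring(s) + 7 π bond(s) = 8.)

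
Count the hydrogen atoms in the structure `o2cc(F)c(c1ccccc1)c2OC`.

9

Hydrogens are implicit in SMILES; fill each atom to its normal valence:
  6 × C (aromatic): 1 H each → 6
  4 × C (aromatic): no H
  1 × C: 3 H
  1 × F: no H
  1 × O (aromatic): no H
  1 × O: no H
  Total hydrogens = 9.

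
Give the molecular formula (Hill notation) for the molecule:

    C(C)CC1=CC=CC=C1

C9H12

Heavy atoms from the SMILES: 9 C.
Implicit hydrogens by atom environment:
  5 × C (aromatic): 1 H each → 5
  2 × C: 2 H each → 4
  1 × C: 3 H
  1 × C (aromatic): no H
  Total hydrogens = 12.
Molecular formula: C9H12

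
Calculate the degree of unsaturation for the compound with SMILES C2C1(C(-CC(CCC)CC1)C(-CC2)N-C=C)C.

Molecular formula from the SMILES: C16H29N.
DoU = (2C + 2 + N − H − X)/2 = (2·16 + 2 + 1 − 29 − 0)/2 = 6/2 = 3.
(Structurally: 2 ring(s) + 1 π bond(s) = 3.)

3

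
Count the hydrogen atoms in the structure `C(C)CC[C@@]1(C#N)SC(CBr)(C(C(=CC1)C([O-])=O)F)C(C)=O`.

18

Hydrogens are implicit in SMILES; fill each atom to its normal valence:
  6 × C: no H
  5 × C: 2 H each → 10
  2 × C: 3 H each → 6
  2 × C: 1 H each → 2
  2 × O: no H
  1 × Br: no H
  1 × F: no H
  1 × N: no H
  1 × O (charge -1): no H
  1 × S: no H
  Total hydrogens = 18.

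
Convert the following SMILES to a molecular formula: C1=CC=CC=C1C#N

C7H5N

Heavy atoms from the SMILES: 7 C, 1 N.
Implicit hydrogens by atom environment:
  5 × C (aromatic): 1 H each → 5
  1 × C (aromatic): no H
  1 × C: no H
  1 × N: no H
  Total hydrogens = 5.
Molecular formula: C7H5N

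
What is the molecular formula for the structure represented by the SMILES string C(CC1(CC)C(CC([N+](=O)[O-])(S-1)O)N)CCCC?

C12H24N2O3S

Heavy atoms from the SMILES: 12 C, 2 N, 3 O, 1 S.
Implicit hydrogens by atom environment:
  7 × C: 2 H each → 14
  2 × C: 3 H each → 6
  2 × C: no H
  1 × C: 1 H
  1 × N: 2 H
  1 × N (charge +1): no H
  1 × O: 1 H
  1 × O: no H
  1 × O (charge -1): no H
  1 × S: no H
  Total hydrogens = 24.
Molecular formula: C12H24N2O3S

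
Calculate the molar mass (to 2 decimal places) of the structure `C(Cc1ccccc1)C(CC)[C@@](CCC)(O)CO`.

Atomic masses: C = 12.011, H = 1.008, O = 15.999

250.38

Molecular formula: C16H26O2.
M = 16×12.011 + 26×1.008 + 2×15.999 = 250.38 g/mol.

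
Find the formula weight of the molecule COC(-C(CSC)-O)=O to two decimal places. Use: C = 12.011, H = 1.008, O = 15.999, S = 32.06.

150.19

Molecular formula: C5H10O3S.
M = 5×12.011 + 10×1.008 + 3×15.999 + 1×32.06 = 150.19 g/mol.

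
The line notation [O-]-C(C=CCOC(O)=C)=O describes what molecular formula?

Heavy atoms from the SMILES: 6 C, 4 O.
Implicit hydrogens by atom environment:
  2 × C: 2 H each → 4
  2 × C: 1 H each → 2
  2 × C: no H
  2 × O: no H
  1 × O: 1 H
  1 × O (charge -1): no H
  Total hydrogens = 7.
Net charge -1.
Molecular formula: C6H7O4-

C6H7O4-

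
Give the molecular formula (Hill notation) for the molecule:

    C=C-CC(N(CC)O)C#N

C7H12N2O

Heavy atoms from the SMILES: 7 C, 2 N, 1 O.
Implicit hydrogens by atom environment:
  3 × C: 2 H each → 6
  2 × C: 1 H each → 2
  2 × N: no H
  1 × C: 3 H
  1 × C: no H
  1 × O: 1 H
  Total hydrogens = 12.
Molecular formula: C7H12N2O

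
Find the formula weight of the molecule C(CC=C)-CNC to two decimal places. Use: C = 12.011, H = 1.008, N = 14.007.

Molecular formula: C6H13N.
M = 6×12.011 + 13×1.008 + 1×14.007 = 99.18 g/mol.

99.18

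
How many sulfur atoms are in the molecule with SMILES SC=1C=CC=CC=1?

1

The symbol for sulfur appears 1 time in the SMILES.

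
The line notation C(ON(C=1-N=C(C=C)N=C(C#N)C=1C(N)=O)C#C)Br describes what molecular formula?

C11H8BrN5O2

Heavy atoms from the SMILES: 1 Br, 11 C, 5 N, 2 O.
Implicit hydrogens by atom environment:
  4 × C (aromatic): no H
  3 × C: no H
  2 × C: 2 H each → 4
  2 × C: 1 H each → 2
  2 × N (aromatic): no H
  2 × N: no H
  2 × O: no H
  1 × Br: no H
  1 × N: 2 H
  Total hydrogens = 8.
Molecular formula: C11H8BrN5O2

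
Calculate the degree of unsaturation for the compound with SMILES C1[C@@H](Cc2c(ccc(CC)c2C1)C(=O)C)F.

Molecular formula from the SMILES: C14H17FO.
DoU = (2C + 2 + N − H − X)/2 = (2·14 + 2 + 0 − 17 − 1)/2 = 12/2 = 6.
(Structurally: 2 ring(s) + 4 π bond(s) = 6.)

6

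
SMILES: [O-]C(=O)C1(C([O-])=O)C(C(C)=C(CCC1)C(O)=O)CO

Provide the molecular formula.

[C12H14O7]2-

Heavy atoms from the SMILES: 12 C, 7 O.
Implicit hydrogens by atom environment:
  6 × C: no H
  4 × C: 2 H each → 8
  3 × O: no H
  2 × O: 1 H each → 2
  2 × O (charge -1): no H
  1 × C: 3 H
  1 × C: 1 H
  Total hydrogens = 14.
Net charge -2.
Molecular formula: [C12H14O7]2-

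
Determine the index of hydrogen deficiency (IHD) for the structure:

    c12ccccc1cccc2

Molecular formula from the SMILES: C10H8.
DoU = (2C + 2 + N − H − X)/2 = (2·10 + 2 + 0 − 8 − 0)/2 = 14/2 = 7.
(Structurally: 2 ring(s) + 5 π bond(s) = 7.)

7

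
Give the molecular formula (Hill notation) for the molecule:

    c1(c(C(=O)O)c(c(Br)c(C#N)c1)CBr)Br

C9H4Br3NO2

Heavy atoms from the SMILES: 3 Br, 9 C, 1 N, 2 O.
Implicit hydrogens by atom environment:
  5 × C (aromatic): no H
  3 × Br: no H
  2 × C: no H
  1 × C: 2 H
  1 × C (aromatic): 1 H
  1 × N: no H
  1 × O: 1 H
  1 × O: no H
  Total hydrogens = 4.
Molecular formula: C9H4Br3NO2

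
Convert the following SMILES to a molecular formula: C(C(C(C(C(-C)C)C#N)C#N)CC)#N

Heavy atoms from the SMILES: 11 C, 3 N.
Implicit hydrogens by atom environment:
  4 × C: 1 H each → 4
  3 × C: 3 H each → 9
  3 × C: no H
  3 × N: no H
  1 × C: 2 H
  Total hydrogens = 15.
Molecular formula: C11H15N3

C11H15N3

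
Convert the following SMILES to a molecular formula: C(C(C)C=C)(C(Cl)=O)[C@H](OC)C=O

Heavy atoms from the SMILES: 9 C, 1 Cl, 3 O.
Implicit hydrogens by atom environment:
  5 × C: 1 H each → 5
  3 × O: no H
  2 × C: 3 H each → 6
  1 × C: 2 H
  1 × C: no H
  1 × Cl: no H
  Total hydrogens = 13.
Molecular formula: C9H13ClO3

C9H13ClO3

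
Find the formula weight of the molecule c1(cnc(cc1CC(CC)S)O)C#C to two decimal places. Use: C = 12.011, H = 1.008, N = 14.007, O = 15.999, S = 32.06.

Molecular formula: C11H13NOS.
M = 11×12.011 + 13×1.008 + 1×14.007 + 1×15.999 + 1×32.06 = 207.29 g/mol.

207.29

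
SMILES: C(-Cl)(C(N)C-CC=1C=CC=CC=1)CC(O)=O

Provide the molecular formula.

C12H16ClNO2

Heavy atoms from the SMILES: 12 C, 1 Cl, 1 N, 2 O.
Implicit hydrogens by atom environment:
  5 × C (aromatic): 1 H each → 5
  3 × C: 2 H each → 6
  2 × C: 1 H each → 2
  1 × C: no H
  1 × C (aromatic): no H
  1 × Cl: no H
  1 × N: 2 H
  1 × O: 1 H
  1 × O: no H
  Total hydrogens = 16.
Molecular formula: C12H16ClNO2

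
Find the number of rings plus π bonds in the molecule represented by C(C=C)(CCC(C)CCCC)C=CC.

2

Molecular formula from the SMILES: C14H26.
DoU = (2C + 2 + N − H − X)/2 = (2·14 + 2 + 0 − 26 − 0)/2 = 4/2 = 2.
(Structurally: 0 ring(s) + 2 π bond(s) = 2.)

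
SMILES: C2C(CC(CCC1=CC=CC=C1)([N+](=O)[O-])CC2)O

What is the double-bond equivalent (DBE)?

Molecular formula from the SMILES: C14H19NO3.
DoU = (2C + 2 + N − H − X)/2 = (2·14 + 2 + 1 − 19 − 0)/2 = 12/2 = 6.
(Structurally: 2 ring(s) + 4 π bond(s) = 6.)

6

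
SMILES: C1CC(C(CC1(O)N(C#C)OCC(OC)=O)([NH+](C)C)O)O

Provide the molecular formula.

Heavy atoms from the SMILES: 13 C, 2 N, 6 O.
Implicit hydrogens by atom environment:
  4 × C: 2 H each → 8
  4 × C: no H
  3 × C: 3 H each → 9
  3 × O: 1 H each → 3
  3 × O: no H
  2 × C: 1 H each → 2
  1 × N (charge +1): 1 H
  1 × N: no H
  Total hydrogens = 23.
Net charge +1.
Molecular formula: C13H23N2O6+

C13H23N2O6+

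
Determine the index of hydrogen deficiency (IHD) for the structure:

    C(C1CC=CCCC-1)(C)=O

3

Molecular formula from the SMILES: C9H14O.
DoU = (2C + 2 + N − H − X)/2 = (2·9 + 2 + 0 − 14 − 0)/2 = 6/2 = 3.
(Structurally: 1 ring(s) + 2 π bond(s) = 3.)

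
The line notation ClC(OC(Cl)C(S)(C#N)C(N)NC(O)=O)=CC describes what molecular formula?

Heavy atoms from the SMILES: 8 C, 2 Cl, 3 N, 3 O, 1 S.
Implicit hydrogens by atom environment:
  4 × C: no H
  3 × C: 1 H each → 3
  2 × Cl: no H
  2 × O: no H
  1 × C: 3 H
  1 × N: 2 H
  1 × N: 1 H
  1 × N: no H
  1 × O: 1 H
  1 × S: 1 H
  Total hydrogens = 11.
Molecular formula: C8H11Cl2N3O3S

C8H11Cl2N3O3S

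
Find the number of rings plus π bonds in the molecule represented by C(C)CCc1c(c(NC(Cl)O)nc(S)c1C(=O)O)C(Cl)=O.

6

Molecular formula from the SMILES: C12H14Cl2N2O4S.
DoU = (2C + 2 + N − H − X)/2 = (2·12 + 2 + 2 − 14 − 2)/2 = 12/2 = 6.
(Structurally: 1 ring(s) + 5 π bond(s) = 6.)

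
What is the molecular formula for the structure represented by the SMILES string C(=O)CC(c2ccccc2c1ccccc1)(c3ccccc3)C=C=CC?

Heavy atoms from the SMILES: 25 C, 1 O.
Implicit hydrogens by atom environment:
  14 × C (aromatic): 1 H each → 14
  4 × C (aromatic): no H
  3 × C: 1 H each → 3
  2 × C: no H
  1 × C: 3 H
  1 × C: 2 H
  1 × O: no H
  Total hydrogens = 22.
Molecular formula: C25H22O

C25H22O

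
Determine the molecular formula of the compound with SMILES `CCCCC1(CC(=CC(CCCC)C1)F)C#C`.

C16H25F

Heavy atoms from the SMILES: 16 C, 1 F.
Implicit hydrogens by atom environment:
  8 × C: 2 H each → 16
  3 × C: 1 H each → 3
  3 × C: no H
  2 × C: 3 H each → 6
  1 × F: no H
  Total hydrogens = 25.
Molecular formula: C16H25F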